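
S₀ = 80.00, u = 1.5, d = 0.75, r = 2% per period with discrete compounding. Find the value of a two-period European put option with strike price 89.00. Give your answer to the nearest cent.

17.32

Risk-neutral probability p = (1 + 0.02 − 0.75)/(1.5 − 0.75) = 0.2700/0.7500 = 0.3600
Terminal stock prices: S_uu = 180, S_ud = 90, S_dd = 45
Terminal payoffs (K − S): max(-91, 0) = 0, max(-1, 0) = 0, max(44, 0) = 44
Node u (S = 120): V_u = 1/1.02·[0.3600·0.0000 + 0.6400·0.0000] = 0.0000
Node d (S = 60): V_d = 1/1.02·[0.3600·0.0000 + 0.6400·44.0000] = 27.6078
Node 0 (S = 80): V_0 = 1/1.02·[0.3600·0.0000 + 0.6400·27.6078] = 17.3226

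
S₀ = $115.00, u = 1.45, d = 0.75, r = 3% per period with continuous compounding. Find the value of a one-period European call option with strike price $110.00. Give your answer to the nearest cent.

Risk-neutral probability p = (e^0.03 − 0.75)/(1.45 − 0.75) = 0.2805/0.7000 = 0.4006
Terminal stock prices: S_u = 166.8, S_d = 86.25
Terminal payoffs (S − K): max(56.75, 0) = 56.75, max(-23.75, 0) = 0
Node 0 (S = 115): V_0 = e^(−0.03)·[0.4006·56.7500 + 0.5994·0.0000] = 22.0649

$22.06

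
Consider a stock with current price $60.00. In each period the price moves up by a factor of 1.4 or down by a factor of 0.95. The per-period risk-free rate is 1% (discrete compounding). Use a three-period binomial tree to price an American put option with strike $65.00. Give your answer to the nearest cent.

$8.57

Risk-neutral probability p = (1 + 0.01 − 0.95)/(1.4 − 0.95) = 0.0600/0.4500 = 0.1333
Terminal stock prices: S_uuu = 164.6, S_uud = 111.7, S_udd = 75.81, S_ddd = 51.44
Terminal payoffs (K − S): max(-99.64, 0) = 0, max(-46.72, 0) = 0, max(-10.81, 0) = 0, max(13.56, 0) = 13.56
Node uu (S = 117.6): continuation = 1/1.01·[0.1333·0.0000 + 0.8667·0.0000] = 0.0000; exercise value = 0.0000 ≤ continuation, so V_uu = 0.0000
Node ud (S = 79.8): continuation = 1/1.01·[0.1333·0.0000 + 0.8667·0.0000] = 0.0000; exercise value = 0.0000 ≤ continuation, so V_ud = 0.0000
Node dd (S = 54.15): continuation = 1/1.01·[0.1333·0.0000 + 0.8667·13.5575] = 11.6335; exercise value = 10.8500 ≤ continuation, so V_dd = 11.6335
Node u (S = 84): continuation = 1/1.01·[0.1333·0.0000 + 0.8667·0.0000] = 0.0000; exercise value = 0.0000 ≤ continuation, so V_u = 0.0000
Node d (S = 57): continuation = 1/1.01·[0.1333·0.0000 + 0.8667·11.6335] = 9.9825; exercise value = 8.0000 ≤ continuation, so V_d = 9.9825
Node 0 (S = 60): continuation = 1/1.01·[0.1333·0.0000 + 0.8667·9.9825] = 8.5659; exercise value = 5.0000 ≤ continuation, so V_0 = 8.5659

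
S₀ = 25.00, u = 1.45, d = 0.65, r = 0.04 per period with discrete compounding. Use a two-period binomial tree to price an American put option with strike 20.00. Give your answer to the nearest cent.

Risk-neutral probability p = (1 + 0.04 − 0.65)/(1.45 − 0.65) = 0.3900/0.8000 = 0.4875
Terminal stock prices: S_uu = 52.56, S_ud = 23.56, S_dd = 10.56
Terminal payoffs (K − S): max(-32.56, 0) = 0, max(-3.562, 0) = 0, max(9.437, 0) = 9.437
Node u (S = 36.25): continuation = 1/1.04·[0.4875·0.0000 + 0.5125·0.0000] = 0.0000; exercise value = 0.0000 ≤ continuation, so V_u = 0.0000
Node d (S = 16.25): continuation = 1/1.04·[0.4875·0.0000 + 0.5125·9.4375] = 4.6507; exercise value = 3.7500 ≤ continuation, so V_d = 4.6507
Node 0 (S = 25): continuation = 1/1.04·[0.4875·0.0000 + 0.5125·4.6507] = 2.2918; exercise value = 0.0000 ≤ continuation, so V_0 = 2.2918

2.29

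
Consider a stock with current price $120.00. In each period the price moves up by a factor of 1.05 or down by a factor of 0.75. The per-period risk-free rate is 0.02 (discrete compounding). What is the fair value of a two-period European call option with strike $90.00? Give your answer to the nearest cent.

Risk-neutral probability p = (1 + 0.02 − 0.75)/(1.05 − 0.75) = 0.2700/0.3000 = 0.9000
Terminal stock prices: S_uu = 132.3, S_ud = 94.5, S_dd = 67.5
Terminal payoffs (S − K): max(42.3, 0) = 42.3, max(4.5, 0) = 4.5, max(-22.5, 0) = 0
Node u (S = 126): V_u = 1/1.02·[0.9000·42.3000 + 0.1000·4.5000] = 37.7647
Node d (S = 90): V_d = 1/1.02·[0.9000·4.5000 + 0.1000·0.0000] = 3.9706
Node 0 (S = 120): V_0 = 1/1.02·[0.9000·37.7647 + 0.1000·3.9706] = 33.7111

$33.71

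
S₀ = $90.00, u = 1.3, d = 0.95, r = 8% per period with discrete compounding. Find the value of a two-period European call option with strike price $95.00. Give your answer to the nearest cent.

$13.22

Risk-neutral probability p = (1 + 0.08 − 0.95)/(1.3 − 0.95) = 0.1300/0.3500 = 0.3714
Terminal stock prices: S_uu = 152.1, S_ud = 111.1, S_dd = 81.22
Terminal payoffs (S − K): max(57.1, 0) = 57.1, max(16.15, 0) = 16.15, max(-13.78, 0) = 0
Node u (S = 117): V_u = 1/1.08·[0.3714·57.1000 + 0.6286·16.1500] = 29.0370
Node d (S = 85.5): V_d = 1/1.08·[0.3714·16.1500 + 0.6286·0.0000] = 5.5542
Node 0 (S = 90): V_0 = 1/1.08·[0.3714·29.0370 + 0.6286·5.5542] = 13.2189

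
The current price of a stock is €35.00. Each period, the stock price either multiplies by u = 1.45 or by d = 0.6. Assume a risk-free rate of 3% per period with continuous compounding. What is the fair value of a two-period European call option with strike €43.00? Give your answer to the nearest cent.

Risk-neutral probability p = (e^0.03 − 0.6)/(1.45 − 0.6) = 0.4305/0.8500 = 0.5064
Terminal stock prices: S_uu = 73.59, S_ud = 30.45, S_dd = 12.6
Terminal payoffs (S − K): max(30.59, 0) = 30.59, max(-12.55, 0) = 0, max(-30.4, 0) = 0
Node u (S = 50.75): V_u = e^(−0.03)·[0.5064·30.5875 + 0.4936·0.0000] = 15.0322
Node d (S = 21): V_d = e^(−0.03)·[0.5064·0.0000 + 0.4936·0.0000] = 0.0000
Node 0 (S = 35): V_0 = e^(−0.03)·[0.5064·15.0322 + 0.4936·0.0000] = 7.3876

€7.39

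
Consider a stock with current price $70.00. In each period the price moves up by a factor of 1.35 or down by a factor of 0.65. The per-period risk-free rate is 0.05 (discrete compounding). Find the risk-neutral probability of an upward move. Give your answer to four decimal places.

Risk-neutral probability p = (1 + 0.05 − 0.65)/(1.35 − 0.65) = 0.4000/0.7000 = 0.5714

p = 0.5714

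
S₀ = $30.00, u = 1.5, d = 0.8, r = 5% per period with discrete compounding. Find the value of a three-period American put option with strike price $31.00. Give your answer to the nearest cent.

Risk-neutral probability p = (1 + 0.05 − 0.8)/(1.5 − 0.8) = 0.2500/0.7000 = 0.3571
Terminal stock prices: S_uuu = 101.2, S_uud = 54, S_udd = 28.8, S_ddd = 15.36
Terminal payoffs (K − S): max(-70.25, 0) = 0, max(-23, 0) = 0, max(2.2, 0) = 2.2, max(15.64, 0) = 15.64
Node uu (S = 67.5): continuation = 1/1.05·[0.3571·0.0000 + 0.6429·0.0000] = 0.0000; exercise value = 0.0000 ≤ continuation, so V_uu = 0.0000
Node ud (S = 36): continuation = 1/1.05·[0.3571·0.0000 + 0.6429·2.2000] = 1.3469; exercise value = 0.0000 ≤ continuation, so V_ud = 1.3469
Node dd (S = 19.2): continuation = 1/1.05·[0.3571·2.2000 + 0.6429·15.6400] = 10.3238; exercise value = 11.8000 > continuation, so V_dd = 11.8000 (exercise)
Node u (S = 45): continuation = 1/1.05·[0.3571·0.0000 + 0.6429·1.3469] = 0.8247; exercise value = 0.0000 ≤ continuation, so V_u = 0.8247
Node d (S = 24): continuation = 1/1.05·[0.3571·1.3469 + 0.6429·11.8000] = 7.6826; exercise value = 7.0000 ≤ continuation, so V_d = 7.6826
Node 0 (S = 30): continuation = 1/1.05·[0.3571·0.8247 + 0.6429·7.6826] = 4.9841; exercise value = 1.0000 ≤ continuation, so V_0 = 4.9841

$4.98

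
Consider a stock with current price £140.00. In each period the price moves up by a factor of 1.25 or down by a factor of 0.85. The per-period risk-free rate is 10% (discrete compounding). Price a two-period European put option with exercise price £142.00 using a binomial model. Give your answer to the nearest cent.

£4.75

Risk-neutral probability p = (1 + 0.1 − 0.85)/(1.25 − 0.85) = 0.2500/0.4000 = 0.6250
Terminal stock prices: S_uu = 218.8, S_ud = 148.8, S_dd = 101.1
Terminal payoffs (K − S): max(-76.75, 0) = 0, max(-6.75, 0) = 0, max(40.85, 0) = 40.85
Node u (S = 175): V_u = 1/1.1·[0.6250·0.0000 + 0.3750·0.0000] = 0.0000
Node d (S = 119): V_d = 1/1.1·[0.6250·0.0000 + 0.3750·40.8500] = 13.9261
Node 0 (S = 140): V_0 = 1/1.1·[0.6250·0.0000 + 0.3750·13.9261] = 4.7475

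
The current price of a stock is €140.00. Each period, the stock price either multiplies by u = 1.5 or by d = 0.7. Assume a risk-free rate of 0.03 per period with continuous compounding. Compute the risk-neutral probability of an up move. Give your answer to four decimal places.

p = 0.4131

Risk-neutral probability p = (e^0.03 − 0.7)/(1.5 − 0.7) = 0.3305/0.8000 = 0.4131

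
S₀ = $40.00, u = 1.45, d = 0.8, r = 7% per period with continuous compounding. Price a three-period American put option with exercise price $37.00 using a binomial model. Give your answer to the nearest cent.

$3.34

Risk-neutral probability p = (e^0.07 − 0.8)/(1.45 − 0.8) = 0.2725/0.6500 = 0.4192
Terminal stock prices: S_uuu = 121.9, S_uud = 67.28, S_udd = 37.12, S_ddd = 20.48
Terminal payoffs (K − S): max(-84.94, 0) = 0, max(-30.28, 0) = 0, max(-0.12, 0) = 0, max(16.52, 0) = 16.52
Node uu (S = 84.1): continuation = e^(−0.07)·[0.4192·0.0000 + 0.5808·0.0000] = 0.0000; exercise value = 0.0000 ≤ continuation, so V_uu = 0.0000
Node ud (S = 46.4): continuation = e^(−0.07)·[0.4192·0.0000 + 0.5808·0.0000] = 0.0000; exercise value = 0.0000 ≤ continuation, so V_ud = 0.0000
Node dd (S = 25.6): continuation = e^(−0.07)·[0.4192·0.0000 + 0.5808·16.5200] = 8.9455; exercise value = 11.4000 > continuation, so V_dd = 11.4000 (exercise)
Node u (S = 58): continuation = e^(−0.07)·[0.4192·0.0000 + 0.5808·0.0000] = 0.0000; exercise value = 0.0000 ≤ continuation, so V_u = 0.0000
Node d (S = 32): continuation = e^(−0.07)·[0.4192·0.0000 + 0.5808·11.4000] = 6.1730; exercise value = 5.0000 ≤ continuation, so V_d = 6.1730
Node 0 (S = 40): continuation = e^(−0.07)·[0.4192·0.0000 + 0.5808·6.1730] = 3.3427; exercise value = 0.0000 ≤ continuation, so V_0 = 3.3427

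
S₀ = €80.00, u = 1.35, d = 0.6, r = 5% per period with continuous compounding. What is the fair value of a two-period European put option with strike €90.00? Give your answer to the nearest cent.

Risk-neutral probability p = (e^0.05 − 0.6)/(1.35 − 0.6) = 0.4513/0.7500 = 0.6017
Terminal stock prices: S_uu = 145.8, S_ud = 64.8, S_dd = 28.8
Terminal payoffs (K − S): max(-55.8, 0) = 0, max(25.2, 0) = 25.2, max(61.2, 0) = 61.2
Node u (S = 108): V_u = e^(−0.05)·[0.6017·0.0000 + 0.3983·25.2000] = 9.5478
Node d (S = 48): V_d = e^(−0.05)·[0.6017·25.2000 + 0.3983·61.2000] = 37.6106
Node 0 (S = 80): V_0 = e^(−0.05)·[0.6017·9.5478 + 0.3983·37.6106] = 19.7146

€19.71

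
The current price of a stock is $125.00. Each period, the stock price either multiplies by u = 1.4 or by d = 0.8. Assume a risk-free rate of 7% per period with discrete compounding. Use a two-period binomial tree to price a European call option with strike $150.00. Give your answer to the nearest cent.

$16.80

Risk-neutral probability p = (1 + 0.07 − 0.8)/(1.4 − 0.8) = 0.2700/0.6000 = 0.4500
Terminal stock prices: S_uu = 245, S_ud = 140, S_dd = 80
Terminal payoffs (S − K): max(95, 0) = 95, max(-10, 0) = 0, max(-70, 0) = 0
Node u (S = 175): V_u = 1/1.07·[0.4500·95.0000 + 0.5500·0.0000] = 39.9533
Node d (S = 100): V_d = 1/1.07·[0.4500·0.0000 + 0.5500·0.0000] = 0.0000
Node 0 (S = 125): V_0 = 1/1.07·[0.4500·39.9533 + 0.5500·0.0000] = 16.8028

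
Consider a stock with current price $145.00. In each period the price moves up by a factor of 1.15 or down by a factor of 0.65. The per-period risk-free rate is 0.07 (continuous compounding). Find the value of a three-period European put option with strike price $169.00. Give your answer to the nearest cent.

$17.19

Risk-neutral probability p = (e^0.07 − 0.65)/(1.15 − 0.65) = 0.4225/0.5000 = 0.8450
Terminal stock prices: S_uuu = 220.5, S_uud = 124.6, S_udd = 70.45, S_ddd = 39.82
Terminal payoffs (K − S): max(-51.53, 0) = 0, max(44.35, 0) = 44.35, max(98.55, 0) = 98.55, max(129.2, 0) = 129.2
Node uu (S = 191.8): V_uu = e^(−0.07)·[0.8450·0.0000 + 0.1550·44.3544] = 6.4095
Node ud (S = 108.4): V_ud = e^(−0.07)·[0.8450·44.3544 + 0.1550·98.5481] = 49.1871
Node dd (S = 61.26): V_dd = e^(−0.07)·[0.8450·98.5481 + 0.1550·129.1794] = 96.3121
Node u (S = 166.8): V_u = e^(−0.07)·[0.8450·6.4095 + 0.1550·49.1871] = 12.1578
Node d (S = 94.25): V_d = e^(−0.07)·[0.8450·49.1871 + 0.1550·96.3121] = 52.6715
Node 0 (S = 145): V_0 = e^(−0.07)·[0.8450·12.1578 + 0.1550·52.6715] = 17.1903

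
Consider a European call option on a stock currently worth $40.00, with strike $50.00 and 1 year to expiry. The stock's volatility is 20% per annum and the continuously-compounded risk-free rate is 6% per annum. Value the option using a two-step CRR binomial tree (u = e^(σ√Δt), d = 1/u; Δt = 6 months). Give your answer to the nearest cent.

$0.95

CRR parameters: u = e^(σ√Δt) = e^(0.2·√0.5) = 1.1519, d = 1/u = 0.8681
Per-period rate: rΔt = 0.06·0.5 = 0.03, so R = e^0.03 = 1.0305
Risk-neutral probability p = (e^0.03 − 0.8681)/(1.1519 − 0.8681) = 0.1623/0.2838 = 0.5720
Terminal stock prices: S_uu = 53.08, S_ud = 40, S_dd = 30.15
Terminal payoffs (S − K): max(3.076, 0) = 3.076, max(-10, 0) = 0, max(-19.85, 0) = 0
Node u (S = 46.08): V_u = e^(−0.03)·[0.5720·3.0759 + 0.4280·0.0000] = 1.7074
Node d (S = 34.72): V_d = e^(−0.03)·[0.5720·0.0000 + 0.4280·0.0000] = 0.0000
Node 0 (S = 40): V_0 = e^(−0.03)·[0.5720·1.7074 + 0.4280·0.0000] = 0.9478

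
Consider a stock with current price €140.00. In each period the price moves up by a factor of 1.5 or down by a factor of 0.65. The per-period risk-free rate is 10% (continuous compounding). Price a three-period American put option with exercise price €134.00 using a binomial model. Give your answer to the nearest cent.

€21.95

Risk-neutral probability p = (e^0.1 − 0.65)/(1.5 − 0.65) = 0.4552/0.8500 = 0.5355
Terminal stock prices: S_uuu = 472.5, S_uud = 204.8, S_udd = 88.73, S_ddd = 38.45
Terminal payoffs (K − S): max(-338.5, 0) = 0, max(-70.75, 0) = 0, max(45.27, 0) = 45.27, max(95.55, 0) = 95.55
Node uu (S = 315): continuation = e^(−0.1)·[0.5355·0.0000 + 0.4645·0.0000] = 0.0000; exercise value = 0.0000 ≤ continuation, so V_uu = 0.0000
Node ud (S = 136.5): continuation = e^(−0.1)·[0.5355·0.0000 + 0.4645·45.2750] = 19.0291; exercise value = 0.0000 ≤ continuation, so V_ud = 19.0291
Node dd (S = 59.15): continuation = e^(−0.1)·[0.5355·45.2750 + 0.4645·95.5525] = 62.0982; exercise value = 74.8500 > continuation, so V_dd = 74.8500 (exercise)
Node u (S = 210): continuation = e^(−0.1)·[0.5355·0.0000 + 0.4645·19.0291] = 7.9980; exercise value = 0.0000 ≤ continuation, so V_u = 7.9980
Node d (S = 91): continuation = e^(−0.1)·[0.5355·19.0291 + 0.4645·74.8500] = 40.6799; exercise value = 43.0000 > continuation, so V_d = 43.0000 (exercise)
Node 0 (S = 140): continuation = e^(−0.1)·[0.5355·7.9980 + 0.4645·43.0000] = 21.9483; exercise value = 0.0000 ≤ continuation, so V_0 = 21.9483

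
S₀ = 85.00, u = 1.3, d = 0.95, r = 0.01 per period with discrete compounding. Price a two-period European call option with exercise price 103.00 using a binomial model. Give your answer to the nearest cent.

1.72

Risk-neutral probability p = (1 + 0.01 − 0.95)/(1.3 − 0.95) = 0.0600/0.3500 = 0.1714
Terminal stock prices: S_uu = 143.7, S_ud = 105, S_dd = 76.71
Terminal payoffs (S − K): max(40.65, 0) = 40.65, max(1.975, 0) = 1.975, max(-26.29, 0) = 0
Node u (S = 110.5): V_u = 1/1.01·[0.1714·40.6500 + 0.8286·1.9750] = 8.5198
Node d (S = 80.75): V_d = 1/1.01·[0.1714·1.9750 + 0.8286·0.0000] = 0.3352
Node 0 (S = 85): V_0 = 1/1.01·[0.1714·8.5198 + 0.8286·0.3352] = 1.7211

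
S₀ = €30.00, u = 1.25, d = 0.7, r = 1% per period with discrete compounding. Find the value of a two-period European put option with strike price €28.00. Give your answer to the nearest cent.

Risk-neutral probability p = (1 + 0.01 − 0.7)/(1.25 − 0.7) = 0.3100/0.5500 = 0.5636
Terminal stock prices: S_uu = 46.88, S_ud = 26.25, S_dd = 14.7
Terminal payoffs (K − S): max(-18.88, 0) = 0, max(1.75, 0) = 1.75, max(13.3, 0) = 13.3
Node u (S = 37.5): V_u = 1/1.01·[0.5636·0.0000 + 0.4364·1.7500] = 0.7561
Node d (S = 21): V_d = 1/1.01·[0.5636·1.7500 + 0.4364·13.3000] = 6.7228
Node 0 (S = 30): V_0 = 1/1.01·[0.5636·0.7561 + 0.4364·6.7228] = 3.3265

€3.33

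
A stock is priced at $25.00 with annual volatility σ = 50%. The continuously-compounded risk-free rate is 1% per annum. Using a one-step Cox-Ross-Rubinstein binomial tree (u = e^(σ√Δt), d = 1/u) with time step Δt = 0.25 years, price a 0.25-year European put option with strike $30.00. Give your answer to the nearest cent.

CRR parameters: u = e^(σ√Δt) = e^(0.5·√0.25) = 1.2840, d = 1/u = 0.7788
Per-period rate: rΔt = 0.01·0.25 = 0.0025, so R = e^0.0025 = 1.0025
Risk-neutral probability p = (e^0.0025 − 0.7788)/(1.2840 − 0.7788) = 0.2237/0.5052 = 0.4428
Terminal stock prices: S_u = 32.1, S_d = 19.47
Terminal payoffs (K − S): max(-2.101, 0) = 0, max(10.53, 0) = 10.53
Node 0 (S = 25): V_0 = e^(−0.0025)·[0.4428·0.0000 + 0.5572·10.5300] = 5.8529

$5.85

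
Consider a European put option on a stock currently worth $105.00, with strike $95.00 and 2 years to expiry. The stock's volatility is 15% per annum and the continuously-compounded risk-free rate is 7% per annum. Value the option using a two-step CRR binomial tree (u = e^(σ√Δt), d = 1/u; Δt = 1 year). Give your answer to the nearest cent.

$1.32

CRR parameters: u = e^(σ√Δt) = e^(0.15·√1) = 1.1618, d = 1/u = 0.8607
Per-period rate: rΔt = 0.07·1 = 0.07, so R = e^0.07 = 1.0725
Risk-neutral probability p = (e^0.07 − 0.8607)/(1.1618 − 0.8607) = 0.2118/0.3011 = 0.7034
Terminal stock prices: S_uu = 141.7, S_ud = 105, S_dd = 77.79
Terminal payoffs (K − S): max(-46.74, 0) = 0, max(-10, 0) = 0, max(17.21, 0) = 17.21
Node u (S = 122): V_u = e^(−0.07)·[0.7034·0.0000 + 0.2966·0.0000] = 0.0000
Node d (S = 90.37): V_d = e^(−0.07)·[0.7034·0.0000 + 0.2966·17.2141] = 4.7612
Node 0 (S = 105): V_0 = e^(−0.07)·[0.7034·0.0000 + 0.2966·4.7612] = 1.3169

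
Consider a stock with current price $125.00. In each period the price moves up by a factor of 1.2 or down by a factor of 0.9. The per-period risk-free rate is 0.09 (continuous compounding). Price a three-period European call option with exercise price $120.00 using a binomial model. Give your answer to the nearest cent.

Risk-neutral probability p = (e^0.09 − 0.9)/(1.2 − 0.9) = 0.1942/0.3000 = 0.6472
Terminal stock prices: S_uuu = 216, S_uud = 162, S_udd = 121.5, S_ddd = 91.13
Terminal payoffs (S − K): max(96, 0) = 96, max(42, 0) = 42, max(1.5, 0) = 1.5, max(-28.87, 0) = 0
Node uu (S = 180): V_uu = e^(−0.09)·[0.6472·96.0000 + 0.3528·42.0000] = 70.3283
Node ud (S = 135): V_ud = e^(−0.09)·[0.6472·42.0000 + 0.3528·1.5000] = 25.3283
Node dd (S = 101.2): V_dd = e^(−0.09)·[0.6472·1.5000 + 0.3528·0.0000] = 0.8873
Node u (S = 150): V_u = e^(−0.09)·[0.6472·70.3283 + 0.3528·25.3283] = 49.7676
Node d (S = 112.5): V_d = e^(−0.09)·[0.6472·25.3283 + 0.3528·0.8873] = 15.2687
Node 0 (S = 125): V_0 = e^(−0.09)·[0.6472·49.7676 + 0.3528·15.2687] = 34.3620

$34.36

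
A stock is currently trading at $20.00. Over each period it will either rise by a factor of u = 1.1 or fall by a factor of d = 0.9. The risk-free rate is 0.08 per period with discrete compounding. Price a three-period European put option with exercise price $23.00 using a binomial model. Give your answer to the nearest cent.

Risk-neutral probability p = (1 + 0.08 − 0.9)/(1.1 − 0.9) = 0.1800/0.2000 = 0.9000
Terminal stock prices: S_uuu = 26.62, S_uud = 21.78, S_udd = 17.82, S_ddd = 14.58
Terminal payoffs (K − S): max(-3.62, 0) = 0, max(1.22, 0) = 1.22, max(5.18, 0) = 5.18, max(8.42, 0) = 8.42
Node uu (S = 24.2): V_uu = 1/1.08·[0.9000·0.0000 + 0.1000·1.2200] = 0.1130
Node ud (S = 19.8): V_ud = 1/1.08·[0.9000·1.2200 + 0.1000·5.1800] = 1.4963
Node dd (S = 16.2): V_dd = 1/1.08·[0.9000·5.1800 + 0.1000·8.4200] = 5.0963
Node u (S = 22): V_u = 1/1.08·[0.9000·0.1130 + 0.1000·1.4963] = 0.2327
Node d (S = 18): V_d = 1/1.08·[0.9000·1.4963 + 0.1000·5.0963] = 1.7188
Node 0 (S = 20): V_0 = 1/1.08·[0.9000·0.2327 + 0.1000·1.7188] = 0.3530

$0.35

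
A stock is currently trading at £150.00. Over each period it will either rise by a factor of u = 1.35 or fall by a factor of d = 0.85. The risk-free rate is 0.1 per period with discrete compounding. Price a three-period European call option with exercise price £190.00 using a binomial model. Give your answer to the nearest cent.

£28.75

Risk-neutral probability p = (1 + 0.1 − 0.85)/(1.35 − 0.85) = 0.2500/0.5000 = 0.5000
Terminal stock prices: S_uuu = 369.1, S_uud = 232.4, S_udd = 146.3, S_ddd = 92.12
Terminal payoffs (S − K): max(179.1, 0) = 179.1, max(42.37, 0) = 42.37, max(-43.69, 0) = 0, max(-97.88, 0) = 0
Node uu (S = 273.4): V_uu = 1/1.1·[0.5000·179.0563 + 0.5000·42.3688] = 100.6477
Node ud (S = 172.1): V_ud = 1/1.1·[0.5000·42.3688 + 0.5000·0.0000] = 19.2585
Node dd (S = 108.4): V_dd = 1/1.1·[0.5000·0.0000 + 0.5000·0.0000] = 0.0000
Node u (S = 202.5): V_u = 1/1.1·[0.5000·100.6477 + 0.5000·19.2585] = 54.5028
Node d (S = 127.5): V_d = 1/1.1·[0.5000·19.2585 + 0.5000·0.0000] = 8.7539
Node 0 (S = 150): V_0 = 1/1.1·[0.5000·54.5028 + 0.5000·8.7539] = 28.7531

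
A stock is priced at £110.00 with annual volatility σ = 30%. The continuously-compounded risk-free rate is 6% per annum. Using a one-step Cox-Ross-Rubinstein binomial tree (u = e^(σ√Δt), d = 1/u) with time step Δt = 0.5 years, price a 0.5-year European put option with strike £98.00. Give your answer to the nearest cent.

£4.22

CRR parameters: u = e^(σ√Δt) = e^(0.3·√0.5) = 1.2363, d = 1/u = 0.8089
Per-period rate: rΔt = 0.06·0.5 = 0.03, so R = e^0.03 = 1.0305
Risk-neutral probability p = (e^0.03 − 0.8089)/(1.2363 − 0.8089) = 0.2216/0.4275 = 0.5184
Terminal stock prices: S_u = 136, S_d = 88.97
Terminal payoffs (K − S): max(-37.99, 0) = 0, max(9.026, 0) = 9.026
Node 0 (S = 110): V_0 = e^(−0.03)·[0.5184·0.0000 + 0.4816·9.0256] = 4.2182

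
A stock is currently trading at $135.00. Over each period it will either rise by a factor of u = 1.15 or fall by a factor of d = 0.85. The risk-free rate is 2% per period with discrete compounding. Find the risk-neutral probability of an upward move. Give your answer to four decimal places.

p = 0.5667

Risk-neutral probability p = (1 + 0.02 − 0.85)/(1.15 − 0.85) = 0.1700/0.3000 = 0.5667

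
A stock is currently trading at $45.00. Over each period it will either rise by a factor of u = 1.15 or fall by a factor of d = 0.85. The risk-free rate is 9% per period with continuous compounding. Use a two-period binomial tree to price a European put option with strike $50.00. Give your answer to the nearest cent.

$2.03

Risk-neutral probability p = (e^0.09 − 0.85)/(1.15 − 0.85) = 0.2442/0.3000 = 0.8139
Terminal stock prices: S_uu = 59.51, S_ud = 43.99, S_dd = 32.51
Terminal payoffs (K − S): max(-9.512, 0) = 0, max(6.013, 0) = 6.013, max(17.49, 0) = 17.49
Node u (S = 51.75): V_u = e^(−0.09)·[0.8139·0.0000 + 0.1861·6.0125] = 1.0225
Node d (S = 38.25): V_d = e^(−0.09)·[0.8139·6.0125 + 0.1861·17.4875] = 7.4466
Node 0 (S = 45): V_0 = e^(−0.09)·[0.8139·1.0225 + 0.1861·7.4466] = 2.0271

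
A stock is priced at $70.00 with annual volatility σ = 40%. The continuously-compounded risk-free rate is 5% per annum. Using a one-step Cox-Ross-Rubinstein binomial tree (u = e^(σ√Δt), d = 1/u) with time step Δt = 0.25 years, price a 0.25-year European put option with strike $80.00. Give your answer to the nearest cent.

$11.62

CRR parameters: u = e^(σ√Δt) = e^(0.4·√0.25) = 1.2214, d = 1/u = 0.8187
Per-period rate: rΔt = 0.05·0.25 = 0.0125, so R = e^0.0125 = 1.0126
Risk-neutral probability p = (e^0.0125 − 0.8187)/(1.2214 − 0.8187) = 0.1938/0.4027 = 0.4814
Terminal stock prices: S_u = 85.5, S_d = 57.31
Terminal payoffs (K − S): max(-5.498, 0) = 0, max(22.69, 0) = 22.69
Node 0 (S = 70): V_0 = e^(−0.0125)·[0.4814·0.0000 + 0.5186·22.6888] = 11.6202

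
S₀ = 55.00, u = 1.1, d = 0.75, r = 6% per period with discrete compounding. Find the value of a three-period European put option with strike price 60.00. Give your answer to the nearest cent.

Risk-neutral probability p = (1 + 0.06 − 0.75)/(1.1 − 0.75) = 0.3100/0.3500 = 0.8857
Terminal stock prices: S_uuu = 73.21, S_uud = 49.91, S_udd = 34.03, S_ddd = 23.2
Terminal payoffs (K − S): max(-13.21, 0) = 0, max(10.09, 0) = 10.09, max(25.97, 0) = 25.97, max(36.8, 0) = 36.8
Node uu (S = 66.55): V_uu = 1/1.06·[0.8857·0.0000 + 0.1143·10.0875] = 1.0876
Node ud (S = 45.38): V_ud = 1/1.06·[0.8857·10.0875 + 0.1143·25.9687] = 11.2288
Node dd (S = 30.94): V_dd = 1/1.06·[0.8857·25.9687 + 0.1143·36.7969] = 25.6663
Node u (S = 60.5): V_u = 1/1.06·[0.8857·1.0876 + 0.1143·11.2288] = 2.1194
Node d (S = 41.25): V_d = 1/1.06·[0.8857·11.2288 + 0.1143·25.6663] = 12.1498
Node 0 (S = 55): V_0 = 1/1.06·[0.8857·2.1194 + 0.1143·12.1498] = 3.0809

3.08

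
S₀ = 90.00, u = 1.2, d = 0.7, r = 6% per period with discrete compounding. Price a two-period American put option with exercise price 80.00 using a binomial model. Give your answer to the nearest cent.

Risk-neutral probability p = (1 + 0.06 − 0.7)/(1.2 − 0.7) = 0.3600/0.5000 = 0.7200
Terminal stock prices: S_uu = 129.6, S_ud = 75.6, S_dd = 44.1
Terminal payoffs (K − S): max(-49.6, 0) = 0, max(4.4, 0) = 4.4, max(35.9, 0) = 35.9
Node u (S = 108): continuation = 1/1.06·[0.7200·0.0000 + 0.2800·4.4000] = 1.1623; exercise value = 0.0000 ≤ continuation, so V_u = 1.1623
Node d (S = 63): continuation = 1/1.06·[0.7200·4.4000 + 0.2800·35.9000] = 12.4717; exercise value = 17.0000 > continuation, so V_d = 17.0000 (exercise)
Node 0 (S = 90): continuation = 1/1.06·[0.7200·1.1623 + 0.2800·17.0000] = 5.2800; exercise value = 0.0000 ≤ continuation, so V_0 = 5.2800

5.28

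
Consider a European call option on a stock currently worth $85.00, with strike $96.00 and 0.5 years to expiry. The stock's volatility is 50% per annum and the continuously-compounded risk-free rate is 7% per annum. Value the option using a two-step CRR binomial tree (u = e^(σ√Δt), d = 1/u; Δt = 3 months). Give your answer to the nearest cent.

CRR parameters: u = e^(σ√Δt) = e^(0.5·√0.25) = 1.2840, d = 1/u = 0.7788
Per-period rate: rΔt = 0.07·0.25 = 0.0175, so R = e^0.0175 = 1.0177
Risk-neutral probability p = (e^0.0175 − 0.7788)/(1.2840 − 0.7788) = 0.2389/0.5052 = 0.4728
Terminal stock prices: S_uu = 140.1, S_ud = 85, S_dd = 51.56
Terminal payoffs (S − K): max(44.14, 0) = 44.14, max(-11, 0) = 0, max(-44.44, 0) = 0
Node u (S = 109.1): V_u = e^(−0.0175)·[0.4728·44.1413 + 0.5272·0.0000] = 20.5065
Node d (S = 66.2): V_d = e^(−0.0175)·[0.4728·0.0000 + 0.5272·0.0000] = 0.0000
Node 0 (S = 85): V_0 = e^(−0.0175)·[0.4728·20.5065 + 0.5272·0.0000] = 9.5266

$9.53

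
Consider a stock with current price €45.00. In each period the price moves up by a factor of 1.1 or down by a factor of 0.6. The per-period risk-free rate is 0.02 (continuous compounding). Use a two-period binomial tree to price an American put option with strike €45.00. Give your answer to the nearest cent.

€4.79

Risk-neutral probability p = (e^0.02 − 0.6)/(1.1 − 0.6) = 0.4202/0.5000 = 0.8404
Terminal stock prices: S_uu = 54.45, S_ud = 29.7, S_dd = 16.2
Terminal payoffs (K − S): max(-9.45, 0) = 0, max(15.3, 0) = 15.3, max(28.8, 0) = 28.8
Node u (S = 49.5): continuation = e^(−0.02)·[0.8404·0.0000 + 0.1596·15.3000] = 2.3935; exercise value = 0.0000 ≤ continuation, so V_u = 2.3935
Node d (S = 27): continuation = e^(−0.02)·[0.8404·15.3000 + 0.1596·28.8000] = 17.1089; exercise value = 18.0000 > continuation, so V_d = 18.0000 (exercise)
Node 0 (S = 45): continuation = e^(−0.02)·[0.8404·2.3935 + 0.1596·18.0000] = 4.7875; exercise value = 0.0000 ≤ continuation, so V_0 = 4.7875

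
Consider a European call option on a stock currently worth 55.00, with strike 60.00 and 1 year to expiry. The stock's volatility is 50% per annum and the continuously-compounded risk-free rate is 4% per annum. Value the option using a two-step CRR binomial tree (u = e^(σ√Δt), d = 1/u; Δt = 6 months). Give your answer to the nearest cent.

CRR parameters: u = e^(σ√Δt) = e^(0.5·√0.5) = 1.4241, d = 1/u = 0.7022
Per-period rate: rΔt = 0.04·0.5 = 0.02, so R = e^0.02 = 1.0202
Risk-neutral probability p = (e^0.02 − 0.7022)/(1.4241 − 0.7022) = 0.3180/0.7219 = 0.4405
Terminal stock prices: S_uu = 111.5, S_ud = 55, S_dd = 27.12
Terminal payoffs (S − K): max(51.55, 0) = 51.55, max(-5, 0) = 0, max(-32.88, 0) = 0
Node u (S = 78.33): V_u = e^(−0.02)·[0.4405·51.5463 + 0.5595·0.0000] = 22.2567
Node d (S = 38.62): V_d = e^(−0.02)·[0.4405·0.0000 + 0.5595·0.0000] = 0.0000
Node 0 (S = 55): V_0 = e^(−0.02)·[0.4405·22.2567 + 0.5595·0.0000] = 9.6100

9.61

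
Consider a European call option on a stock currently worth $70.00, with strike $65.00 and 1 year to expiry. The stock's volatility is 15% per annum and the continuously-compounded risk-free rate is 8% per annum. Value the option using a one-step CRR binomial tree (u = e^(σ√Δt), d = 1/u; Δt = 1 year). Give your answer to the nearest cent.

CRR parameters: u = e^(σ√Δt) = e^(0.15·√1) = 1.1618, d = 1/u = 0.8607
Per-period rate: rΔt = 0.08·1 = 0.08, so R = e^0.08 = 1.0833
Risk-neutral probability p = (e^0.08 − 0.8607)/(1.1618 − 0.8607) = 0.2226/0.3011 = 0.7392
Terminal stock prices: S_u = 81.33, S_d = 60.25
Terminal payoffs (S − K): max(16.33, 0) = 16.33, max(-4.75, 0) = 0
Node 0 (S = 70): V_0 = e^(−0.08)·[0.7392·16.3284 + 0.2608·0.0000] = 11.1413

$11.14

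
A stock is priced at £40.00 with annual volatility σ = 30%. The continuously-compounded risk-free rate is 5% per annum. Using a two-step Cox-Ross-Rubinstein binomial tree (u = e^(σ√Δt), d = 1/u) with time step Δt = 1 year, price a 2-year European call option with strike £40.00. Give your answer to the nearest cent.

£7.73

CRR parameters: u = e^(σ√Δt) = e^(0.3·√1) = 1.3499, d = 1/u = 0.7408
Per-period rate: rΔt = 0.05·1 = 0.05, so R = e^0.05 = 1.0513
Risk-neutral probability p = (e^0.05 − 0.7408)/(1.3499 − 0.7408) = 0.3105/0.6090 = 0.5097
Terminal stock prices: S_uu = 72.88, S_ud = 40, S_dd = 21.95
Terminal payoffs (S − K): max(32.88, 0) = 32.88, max(0, 0) = 0, max(-18.05, 0) = 0
Node u (S = 53.99): V_u = e^(−0.05)·[0.5097·32.8848 + 0.4903·0.0000] = 15.9452
Node d (S = 29.63): V_d = e^(−0.05)·[0.5097·0.0000 + 0.4903·0.0000] = 0.0000
Node 0 (S = 40): V_0 = e^(−0.05)·[0.5097·15.9452 + 0.4903·0.0000] = 7.7315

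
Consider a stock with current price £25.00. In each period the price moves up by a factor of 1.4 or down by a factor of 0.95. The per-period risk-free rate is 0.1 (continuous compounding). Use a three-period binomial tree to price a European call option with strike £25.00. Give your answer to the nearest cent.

£7.22

Risk-neutral probability p = (e^0.1 − 0.95)/(1.4 − 0.95) = 0.1552/0.4500 = 0.3448
Terminal stock prices: S_uuu = 68.6, S_uud = 46.55, S_udd = 31.59, S_ddd = 21.43
Terminal payoffs (S − K): max(43.6, 0) = 43.6, max(21.55, 0) = 21.55, max(6.587, 0) = 6.587, max(-3.566, 0) = 0
Node uu (S = 49): V_uu = e^(−0.1)·[0.3448·43.6000 + 0.6552·21.5500] = 26.3791
Node ud (S = 33.25): V_ud = e^(−0.1)·[0.3448·21.5500 + 0.6552·6.5875] = 10.6291
Node dd (S = 22.56): V_dd = e^(−0.1)·[0.3448·6.5875 + 0.6552·0.0000] = 2.0554
Node u (S = 35): V_u = e^(−0.1)·[0.3448·26.3791 + 0.6552·10.6291] = 14.5317
Node d (S = 23.75): V_d = e^(−0.1)·[0.3448·10.6291 + 0.6552·2.0554] = 4.5349
Node 0 (S = 25): V_0 = e^(−0.1)·[0.3448·14.5317 + 0.6552·4.5349] = 7.2224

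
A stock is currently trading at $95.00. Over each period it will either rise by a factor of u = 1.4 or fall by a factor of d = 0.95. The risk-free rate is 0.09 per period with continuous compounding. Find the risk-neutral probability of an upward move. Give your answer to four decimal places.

p = 0.3204

Risk-neutral probability p = (e^0.09 − 0.95)/(1.4 − 0.95) = 0.1442/0.4500 = 0.3204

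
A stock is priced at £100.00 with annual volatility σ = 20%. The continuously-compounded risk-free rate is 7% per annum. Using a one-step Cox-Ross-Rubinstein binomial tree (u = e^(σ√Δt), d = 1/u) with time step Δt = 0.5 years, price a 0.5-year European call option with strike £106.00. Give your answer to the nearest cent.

£5.24

CRR parameters: u = e^(σ√Δt) = e^(0.2·√0.5) = 1.1519, d = 1/u = 0.8681
Per-period rate: rΔt = 0.07·0.5 = 0.035, so R = e^0.035 = 1.0356
Risk-neutral probability p = (e^0.035 − 0.8681)/(1.1519 − 0.8681) = 0.1675/0.2838 = 0.5902
Terminal stock prices: S_u = 115.2, S_d = 86.81
Terminal payoffs (S − K): max(9.191, 0) = 9.191, max(-19.19, 0) = 0
Node 0 (S = 100): V_0 = e^(−0.035)·[0.5902·9.1910 + 0.4098·0.0000] = 5.2381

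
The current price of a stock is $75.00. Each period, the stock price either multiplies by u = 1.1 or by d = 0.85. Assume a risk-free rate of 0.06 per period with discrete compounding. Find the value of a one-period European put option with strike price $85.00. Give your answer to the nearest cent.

$5.19

Risk-neutral probability p = (1 + 0.06 − 0.85)/(1.1 − 0.85) = 0.2100/0.2500 = 0.8400
Terminal stock prices: S_u = 82.5, S_d = 63.75
Terminal payoffs (K − S): max(2.5, 0) = 2.5, max(21.25, 0) = 21.25
Node 0 (S = 75): V_0 = 1/1.06·[0.8400·2.5000 + 0.1600·21.2500] = 5.1887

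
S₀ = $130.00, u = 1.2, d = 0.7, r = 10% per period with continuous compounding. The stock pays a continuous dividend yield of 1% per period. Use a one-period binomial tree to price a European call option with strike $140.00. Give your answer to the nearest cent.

$11.41

Per-period risk-free factor R = e^0.1 = 1.1052; dividend-adjusted growth = e^(0.1−0.01) = 1.0942.
Risk-neutral probability p = (1.0942 − 0.7)/(1.2 − 0.7) = 0.3942/0.5000 = 0.7883
Terminal stock prices: S_u = 156, S_d = 91
Terminal payoffs (S − K): max(16, 0) = 16, max(-49, 0) = 0
Node 0 (S = 130): V_0 = e^(−0.1)·[0.7883·16.0000 + 0.2117·0.0000] = 11.4132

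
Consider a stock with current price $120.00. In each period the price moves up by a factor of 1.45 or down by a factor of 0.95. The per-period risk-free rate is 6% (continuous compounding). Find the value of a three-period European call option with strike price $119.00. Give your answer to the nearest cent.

Risk-neutral probability p = (e^0.06 − 0.95)/(1.45 − 0.95) = 0.1118/0.5000 = 0.2237
Terminal stock prices: S_uuu = 365.8, S_uud = 239.7, S_udd = 157, S_ddd = 102.9
Terminal payoffs (S − K): max(246.8, 0) = 246.8, max(120.7, 0) = 120.7, max(38.03, 0) = 38.03, max(-16.12, 0) = 0
Node uu (S = 252.3): V_uu = e^(−0.06)·[0.2237·246.8350 + 0.7763·120.6850] = 140.2300
Node ud (S = 165.3): V_ud = e^(−0.06)·[0.2237·120.6850 + 0.7763·38.0350] = 53.2300
Node dd (S = 108.3): V_dd = e^(−0.06)·[0.2237·38.0350 + 0.7763·0.0000] = 8.0120
Node u (S = 174): V_u = e^(−0.06)·[0.2237·140.2300 + 0.7763·53.2300] = 68.4565
Node d (S = 114): V_d = e^(−0.06)·[0.2237·53.2300 + 0.7763·8.0120] = 17.0705
Node 0 (S = 120): V_0 = e^(−0.06)·[0.2237·68.4565 + 0.7763·17.0705] = 26.9007

$26.90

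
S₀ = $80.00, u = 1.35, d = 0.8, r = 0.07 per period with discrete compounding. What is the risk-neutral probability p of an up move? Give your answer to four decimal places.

Risk-neutral probability p = (1 + 0.07 − 0.8)/(1.35 − 0.8) = 0.2700/0.5500 = 0.4909

p = 0.4909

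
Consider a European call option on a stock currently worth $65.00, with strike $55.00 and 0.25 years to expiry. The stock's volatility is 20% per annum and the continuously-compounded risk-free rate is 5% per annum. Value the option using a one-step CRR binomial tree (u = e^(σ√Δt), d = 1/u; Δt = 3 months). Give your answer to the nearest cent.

$10.68

CRR parameters: u = e^(σ√Δt) = e^(0.2·√0.25) = 1.1052, d = 1/u = 0.9048
Per-period rate: rΔt = 0.05·0.25 = 0.0125, so R = e^0.0125 = 1.0126
Risk-neutral probability p = (e^0.0125 − 0.9048)/(1.1052 − 0.9048) = 0.1077/0.2003 = 0.5378
Terminal stock prices: S_u = 71.84, S_d = 58.81
Terminal payoffs (S − K): max(16.84, 0) = 16.84, max(3.814, 0) = 3.814
Node 0 (S = 65): V_0 = e^(−0.0125)·[0.5378·16.8361 + 0.4622·3.8144] = 10.6832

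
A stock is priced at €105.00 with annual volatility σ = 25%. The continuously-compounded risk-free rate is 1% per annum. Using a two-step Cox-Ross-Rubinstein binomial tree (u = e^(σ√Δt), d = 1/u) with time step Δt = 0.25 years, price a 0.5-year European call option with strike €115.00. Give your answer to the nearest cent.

€4.52

CRR parameters: u = e^(σ√Δt) = e^(0.25·√0.25) = 1.1331, d = 1/u = 0.8825
Per-period rate: rΔt = 0.01·0.25 = 0.0025, so R = e^0.0025 = 1.0025
Risk-neutral probability p = (e^0.0025 − 0.8825)/(1.1331 − 0.8825) = 0.1200/0.2507 = 0.4788
Terminal stock prices: S_uu = 134.8, S_ud = 105, S_dd = 81.77
Terminal payoffs (S − K): max(19.82, 0) = 19.82, max(-10, 0) = 0, max(-33.23, 0) = 0
Node u (S = 119): V_u = e^(−0.0025)·[0.4788·19.8227 + 0.5212·0.0000] = 9.4669
Node d (S = 92.66): V_d = e^(−0.0025)·[0.4788·0.0000 + 0.5212·0.0000] = 0.0000
Node 0 (S = 105): V_0 = e^(−0.0025)·[0.4788·9.4669 + 0.5212·0.0000] = 4.5212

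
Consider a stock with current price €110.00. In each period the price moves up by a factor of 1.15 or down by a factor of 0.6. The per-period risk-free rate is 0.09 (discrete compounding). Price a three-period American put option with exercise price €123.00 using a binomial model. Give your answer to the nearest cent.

€13.00

Risk-neutral probability p = (1 + 0.09 − 0.6)/(1.15 − 0.6) = 0.4900/0.5500 = 0.8909
Terminal stock prices: S_uuu = 167.3, S_uud = 87.28, S_udd = 45.54, S_ddd = 23.76
Terminal payoffs (K − S): max(-44.3, 0) = 0, max(35.72, 0) = 35.72, max(77.46, 0) = 77.46, max(99.24, 0) = 99.24
Node uu (S = 145.5): continuation = 1/1.09·[0.8909·0.0000 + 0.1091·35.7150] = 3.5745; exercise value = 0.0000 ≤ continuation, so V_uu = 3.5745
Node ud (S = 75.9): continuation = 1/1.09·[0.8909·35.7150 + 0.1091·77.4600] = 36.9440; exercise value = 47.1000 > continuation, so V_ud = 47.1000 (exercise)
Node dd (S = 39.6): continuation = 1/1.09·[0.8909·77.4600 + 0.1091·99.2400] = 73.2440; exercise value = 83.4000 > continuation, so V_dd = 83.4000 (exercise)
Node u (S = 126.5): continuation = 1/1.09·[0.8909·3.5745 + 0.1091·47.1000] = 7.6355; exercise value = 0.0000 ≤ continuation, so V_u = 7.6355
Node d (S = 66): continuation = 1/1.09·[0.8909·47.1000 + 0.1091·83.4000] = 46.8440; exercise value = 57.0000 > continuation, so V_d = 57.0000 (exercise)
Node 0 (S = 110): continuation = 1/1.09·[0.8909·7.6355 + 0.1091·57.0000] = 11.9456; exercise value = 13.0000 > continuation, so V_0 = 13.0000 (exercise)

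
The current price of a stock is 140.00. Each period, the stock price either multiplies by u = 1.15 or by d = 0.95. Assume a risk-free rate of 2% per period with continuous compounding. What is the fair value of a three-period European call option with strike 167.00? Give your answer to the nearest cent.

3.88

Risk-neutral probability p = (e^0.02 − 0.95)/(1.15 − 0.95) = 0.0702/0.2000 = 0.3510
Terminal stock prices: S_uuu = 212.9, S_uud = 175.9, S_udd = 145.3, S_ddd = 120
Terminal payoffs (S − K): max(45.92, 0) = 45.92, max(8.892, 0) = 8.892, max(-21.7, 0) = 0, max(-46.97, 0) = 0
Node uu (S = 185.1): V_uu = e^(−0.02)·[0.3510·45.9225 + 0.6490·8.8925] = 21.4568
Node ud (S = 152.9): V_ud = e^(−0.02)·[0.3510·8.8925 + 0.6490·0.0000] = 3.0595
Node dd (S = 126.3): V_dd = e^(−0.02)·[0.3510·0.0000 + 0.6490·0.0000] = 0.0000
Node u (S = 161): V_u = e^(−0.02)·[0.3510·21.4568 + 0.6490·3.0595] = 9.3286
Node d (S = 133): V_d = e^(−0.02)·[0.3510·3.0595 + 0.6490·0.0000] = 1.0526
Node 0 (S = 140): V_0 = e^(−0.02)·[0.3510·9.3286 + 0.6490·1.0526] = 3.8792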